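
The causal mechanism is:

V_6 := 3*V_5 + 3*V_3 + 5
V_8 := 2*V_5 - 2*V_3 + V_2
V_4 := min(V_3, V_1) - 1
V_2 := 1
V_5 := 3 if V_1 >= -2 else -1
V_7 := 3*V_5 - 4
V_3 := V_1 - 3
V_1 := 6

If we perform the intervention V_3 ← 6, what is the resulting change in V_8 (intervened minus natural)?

-6

The intervention breaks the incoming arrows to V_3: V_3 := V_1 - 3 no longer applies, and V_3 = 6.
V_5 = 3 if V_1 >= -2 else -1  [with V_1=6]  = 3
V_8 = 2*V_5 - 2*V_3 + V_2  [with V_5=3, V_3=6, V_2=1]  = -5
Without intervention: V_3 = V_1 - 3  [with V_1=6]  = 3; V_5 = 3 if V_1 >= -2 else -1  [with V_1=6]  = 3; V_8 = 2*V_5 - 2*V_3 + V_2  [with V_5=3, V_3=3, V_2=1]  = 1.
Change = -5 − 1 = -6.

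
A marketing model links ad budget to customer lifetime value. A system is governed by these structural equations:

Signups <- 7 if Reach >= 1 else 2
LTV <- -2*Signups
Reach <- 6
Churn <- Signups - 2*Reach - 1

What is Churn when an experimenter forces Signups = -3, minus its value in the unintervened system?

-10

The intervention breaks the incoming arrows to Signups: Signups <- 7 if Reach >= 1 else 2 no longer applies, and Signups = -3.
Churn = Signups - 2*Reach - 1  [with Signups=-3, Reach=6]  = -16
Without intervention: Signups = 7 if Reach >= 1 else 2  [with Reach=6]  = 7; Churn = Signups - 2*Reach - 1  [with Signups=7, Reach=6]  = -6.
Change = -16 − (-6) = -10.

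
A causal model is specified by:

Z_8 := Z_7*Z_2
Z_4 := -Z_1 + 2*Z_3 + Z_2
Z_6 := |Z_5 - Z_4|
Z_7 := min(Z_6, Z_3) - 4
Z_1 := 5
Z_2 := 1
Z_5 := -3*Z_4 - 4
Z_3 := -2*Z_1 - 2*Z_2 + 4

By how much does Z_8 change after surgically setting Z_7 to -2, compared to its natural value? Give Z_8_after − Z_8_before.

do(Z_7=-2) replaces the equation Z_7 := min(Z_6, Z_3) - 4 with the constant Z_7 = -2.
Z_8 = Z_7*Z_2  [with Z_7=-2, Z_2=1]  = -2
Without intervention: Z_3 = -2*Z_1 - 2*Z_2 + 4  [with Z_1=5, Z_2=1]  = -8; Z_4 = -Z_1 + 2*Z_3 + Z_2  [with Z_1=5, Z_3=-8, Z_2=1]  = -20; Z_5 = -3*Z_4 - 4  [with Z_4=-20]  = 56; Z_6 = |Z_5 - Z_4|  [with Z_5=56, Z_4=-20]  = 76; Z_7 = min(Z_6, Z_3) - 4  [with Z_6=76, Z_3=-8]  = -12; Z_8 = Z_7*Z_2  [with Z_7=-12, Z_2=1]  = -12.
Change = -2 − (-12) = 10.

10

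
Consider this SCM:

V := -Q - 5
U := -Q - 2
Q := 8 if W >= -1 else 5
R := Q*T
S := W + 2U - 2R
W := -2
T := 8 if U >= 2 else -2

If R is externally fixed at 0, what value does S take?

Intervening sets R = 0 and removes its equation (R := Q*T).
Q = 8 if W >= -1 else 5  [with W=-2]  = 5
U = -Q - 2  [with Q=5]  = -7
S = W + 2U - 2R  [with W=-2, U=-7, R=0]  = -16

-16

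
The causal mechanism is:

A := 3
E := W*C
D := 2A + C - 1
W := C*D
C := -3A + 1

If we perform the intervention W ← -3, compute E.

24

Intervening sets W = -3 and removes its equation (W := C*D).
C = -3A + 1  [with A=3]  = -8
E = W*C  [with W=-3, C=-8]  = 24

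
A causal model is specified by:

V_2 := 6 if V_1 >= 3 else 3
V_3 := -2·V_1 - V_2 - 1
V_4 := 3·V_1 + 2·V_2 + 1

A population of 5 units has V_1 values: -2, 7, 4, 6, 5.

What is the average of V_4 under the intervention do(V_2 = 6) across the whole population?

The intervention sets V_2=6 in all 5 units regardless of V_1. Recomputing V_4 per unit gives 7, 34, 25, 31, 28; average 25.

25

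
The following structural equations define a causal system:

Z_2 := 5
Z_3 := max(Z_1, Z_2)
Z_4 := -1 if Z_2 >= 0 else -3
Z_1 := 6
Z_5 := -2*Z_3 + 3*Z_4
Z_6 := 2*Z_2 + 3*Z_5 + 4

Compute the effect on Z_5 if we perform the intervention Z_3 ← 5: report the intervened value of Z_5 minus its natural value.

do(Z_3=5) replaces the equation Z_3 := max(Z_1, Z_2) with the constant Z_3 = 5.
Z_4 = -1 if Z_2 >= 0 else -3  [with Z_2=5]  = -1
Z_5 = -2*Z_3 + 3*Z_4  [with Z_3=5, Z_4=-1]  = -13
Without intervention: Z_3 = max(Z_1, Z_2)  [with Z_1=6, Z_2=5]  = 6; Z_4 = -1 if Z_2 >= 0 else -3  [with Z_2=5]  = -1; Z_5 = -2*Z_3 + 3*Z_4  [with Z_3=6, Z_4=-1]  = -15.
Change = -13 − (-15) = 2.

2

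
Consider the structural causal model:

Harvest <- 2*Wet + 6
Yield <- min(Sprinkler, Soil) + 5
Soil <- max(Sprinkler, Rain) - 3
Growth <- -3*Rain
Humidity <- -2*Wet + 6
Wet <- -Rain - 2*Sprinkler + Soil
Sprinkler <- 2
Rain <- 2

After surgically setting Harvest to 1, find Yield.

4

Intervening sets Harvest = 1 and removes its equation (Harvest <- 2*Wet + 6).
Since Yield is not a descendant of the intervened variable, it is unaffected.
Soil = max(Sprinkler, Rain) - 3  [with Sprinkler=2, Rain=2]  = -1
Yield = min(Sprinkler, Soil) + 5  [with Sprinkler=2, Soil=-1]  = 4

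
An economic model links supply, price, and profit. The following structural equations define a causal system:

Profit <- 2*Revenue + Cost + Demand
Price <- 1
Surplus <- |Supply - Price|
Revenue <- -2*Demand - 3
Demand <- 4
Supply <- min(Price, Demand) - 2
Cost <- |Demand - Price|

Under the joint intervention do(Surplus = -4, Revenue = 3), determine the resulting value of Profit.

Setting Surplus = -4, Revenue = 3 by intervention discards those variables' equations.
Cost = |Demand - Price|  [with Demand=4, Price=1]  = 3
Profit = 2*Revenue + Cost + Demand  [with Revenue=3, Cost=3, Demand=4]  = 13

13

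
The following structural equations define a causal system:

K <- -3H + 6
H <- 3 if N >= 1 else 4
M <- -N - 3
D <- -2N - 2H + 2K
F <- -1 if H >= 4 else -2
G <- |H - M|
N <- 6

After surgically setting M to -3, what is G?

The intervention breaks the incoming arrows to M: M <- -N - 3 no longer applies, and M = -3.
H = 3 if N >= 1 else 4  [with N=6]  = 3
G = |H - M|  [with H=3, M=-3]  = 6

6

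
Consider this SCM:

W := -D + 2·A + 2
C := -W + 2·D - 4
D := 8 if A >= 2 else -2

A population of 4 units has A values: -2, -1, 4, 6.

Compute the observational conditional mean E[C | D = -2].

Conditioning on D=-2 selects the 2 unit(s) with A ∈ {-2, -1}. Their C values: -8, -10. Mean = -9.

-9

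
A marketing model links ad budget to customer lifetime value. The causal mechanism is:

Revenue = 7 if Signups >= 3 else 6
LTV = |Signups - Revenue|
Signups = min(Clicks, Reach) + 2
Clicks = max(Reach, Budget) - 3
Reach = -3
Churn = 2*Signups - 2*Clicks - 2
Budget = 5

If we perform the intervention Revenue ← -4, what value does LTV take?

3

Intervening sets Revenue = -4 and removes its equation (Revenue = 7 if Signups >= 3 else 6).
Clicks = max(Reach, Budget) - 3  [with Reach=-3, Budget=5]  = 2
Signups = min(Clicks, Reach) + 2  [with Clicks=2, Reach=-3]  = -1
LTV = |Signups - Revenue|  [with Signups=-1, Revenue=-4]  = 3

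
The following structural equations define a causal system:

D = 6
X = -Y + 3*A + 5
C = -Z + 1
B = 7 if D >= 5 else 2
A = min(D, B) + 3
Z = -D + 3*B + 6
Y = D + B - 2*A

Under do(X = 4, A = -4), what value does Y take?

Setting X = 4, A = -4 by intervention discards those variables' equations.
B = 7 if D >= 5 else 2  [with D=6]  = 7
Y = D + B - 2*A  [with D=6, B=7, A=-4]  = 21

21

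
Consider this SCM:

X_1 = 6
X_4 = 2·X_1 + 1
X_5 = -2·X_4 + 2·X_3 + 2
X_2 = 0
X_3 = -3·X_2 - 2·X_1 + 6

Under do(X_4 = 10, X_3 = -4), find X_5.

The joint intervention fixes X_4 = 10, X_3 = -4, removing each variable's own equation.
X_5 = -2·X_4 + 2·X_3 + 2  [with X_4=10, X_3=-4]  = -26

-26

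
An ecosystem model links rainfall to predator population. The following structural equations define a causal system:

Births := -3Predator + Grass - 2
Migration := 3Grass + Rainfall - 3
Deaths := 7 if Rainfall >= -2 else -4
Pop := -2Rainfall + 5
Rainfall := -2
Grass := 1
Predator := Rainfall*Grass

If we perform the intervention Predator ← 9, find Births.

-28

The intervention breaks the incoming arrows to Predator: Predator := Rainfall*Grass no longer applies, and Predator = 9.
Births = -3Predator + Grass - 2  [with Predator=9, Grass=1]  = -28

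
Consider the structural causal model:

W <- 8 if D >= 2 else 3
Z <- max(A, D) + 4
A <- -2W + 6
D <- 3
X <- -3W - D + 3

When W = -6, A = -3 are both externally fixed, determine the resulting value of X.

18

The joint intervention fixes W = -6, A = -3, removing each variable's own equation.
X = -3W - D + 3  [with W=-6, D=3]  = 18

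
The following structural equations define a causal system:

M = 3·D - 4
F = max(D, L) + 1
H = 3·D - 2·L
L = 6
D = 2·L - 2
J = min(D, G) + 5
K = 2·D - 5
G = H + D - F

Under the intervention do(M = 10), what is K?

Intervening sets M = 10 and removes its equation (M = 3·D - 4).
Since K is not a descendant of the intervened variable, it is unaffected.
D = 2·L - 2  [with L=6]  = 10
K = 2·D - 5  [with D=10]  = 15

15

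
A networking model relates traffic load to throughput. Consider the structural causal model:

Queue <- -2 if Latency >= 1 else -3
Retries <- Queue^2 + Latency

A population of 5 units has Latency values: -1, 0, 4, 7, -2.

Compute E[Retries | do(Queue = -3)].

Under do(Queue=-3), Queue's equation is replaced by Queue=-3 for every unit. Per-unit Retries: 8, 9, 13, 16, 7. Mean = 10.6.

10.6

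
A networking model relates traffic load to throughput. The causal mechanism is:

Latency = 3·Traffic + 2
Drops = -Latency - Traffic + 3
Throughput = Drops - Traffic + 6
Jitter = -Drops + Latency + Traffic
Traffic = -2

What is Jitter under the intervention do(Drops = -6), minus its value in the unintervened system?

15

The intervention breaks the incoming arrows to Drops: Drops = -Latency - Traffic + 3 no longer applies, and Drops = -6.
Latency = 3·Traffic + 2  [with Traffic=-2]  = -4
Jitter = -Drops + Latency + Traffic  [with Drops=-6, Latency=-4, Traffic=-2]  = 0
Without intervention: Latency = 3·Traffic + 2  [with Traffic=-2]  = -4; Drops = -Latency - Traffic + 3  [with Latency=-4, Traffic=-2]  = 9; Jitter = -Drops + Latency + Traffic  [with Drops=9, Latency=-4, Traffic=-2]  = -15.
Change = 0 − (-15) = 15.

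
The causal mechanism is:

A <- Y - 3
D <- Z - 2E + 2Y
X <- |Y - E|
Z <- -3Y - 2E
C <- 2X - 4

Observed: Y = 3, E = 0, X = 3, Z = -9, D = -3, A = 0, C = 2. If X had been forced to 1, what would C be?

The intervention breaks the incoming arrows to X: X <- |Y - E| no longer applies, and X = 1.
C = 2X - 4  [with X=1]  = -2

-2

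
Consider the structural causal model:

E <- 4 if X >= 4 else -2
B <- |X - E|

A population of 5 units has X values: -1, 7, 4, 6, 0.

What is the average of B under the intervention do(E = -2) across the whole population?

5.2

do(E=-2) breaks E's dependence on X. With E=-2 fixed, B across the units is 1, 9, 6, 8, 2, mean 5.2.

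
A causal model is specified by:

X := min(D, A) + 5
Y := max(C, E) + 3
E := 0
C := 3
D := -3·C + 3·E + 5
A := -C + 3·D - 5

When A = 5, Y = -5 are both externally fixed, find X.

1

The joint intervention fixes A = 5, Y = -5, removing each variable's own equation.
D = -3·C + 3·E + 5  [with C=3, E=0]  = -4
X = min(D, A) + 5  [with D=-4, A=5]  = 1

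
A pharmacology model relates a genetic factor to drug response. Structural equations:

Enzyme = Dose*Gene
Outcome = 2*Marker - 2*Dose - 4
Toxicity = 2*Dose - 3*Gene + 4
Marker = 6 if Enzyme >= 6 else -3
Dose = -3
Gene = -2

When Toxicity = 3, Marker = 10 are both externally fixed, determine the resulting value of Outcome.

22

Setting Toxicity = 3, Marker = 10 by intervention discards those variables' equations.
Outcome = 2*Marker - 2*Dose - 4  [with Marker=10, Dose=-3]  = 22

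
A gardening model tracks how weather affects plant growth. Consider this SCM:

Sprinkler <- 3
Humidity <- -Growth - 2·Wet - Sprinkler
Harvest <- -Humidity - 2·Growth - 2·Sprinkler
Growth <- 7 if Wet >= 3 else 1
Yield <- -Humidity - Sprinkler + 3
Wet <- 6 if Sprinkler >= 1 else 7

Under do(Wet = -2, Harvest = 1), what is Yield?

Setting Wet = -2, Harvest = 1 by intervention discards those variables' equations.
Growth = 7 if Wet >= 3 else 1  [with Wet=-2]  = 1
Humidity = -Growth - 2·Wet - Sprinkler  [with Growth=1, Wet=-2, Sprinkler=3]  = 0
Yield = -Humidity - Sprinkler + 3  [with Humidity=0, Sprinkler=3]  = 0

0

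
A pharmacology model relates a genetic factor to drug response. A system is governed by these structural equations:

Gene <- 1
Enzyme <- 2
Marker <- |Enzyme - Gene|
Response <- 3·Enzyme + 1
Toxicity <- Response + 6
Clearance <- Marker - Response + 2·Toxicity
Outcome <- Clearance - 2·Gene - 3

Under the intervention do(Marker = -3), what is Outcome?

11

The intervention breaks the incoming arrows to Marker: Marker <- |Enzyme - Gene| no longer applies, and Marker = -3.
Response = 3·Enzyme + 1  [with Enzyme=2]  = 7
Toxicity = Response + 6  [with Response=7]  = 13
Clearance = Marker - Response + 2·Toxicity  [with Marker=-3, Response=7, Toxicity=13]  = 16
Outcome = Clearance - 2·Gene - 3  [with Clearance=16, Gene=1]  = 11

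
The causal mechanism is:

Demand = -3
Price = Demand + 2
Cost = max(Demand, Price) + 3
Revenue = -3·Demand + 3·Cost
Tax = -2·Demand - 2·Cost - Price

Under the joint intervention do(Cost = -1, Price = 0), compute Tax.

8

Setting Cost = -1, Price = 0 by intervention discards those variables' equations.
Tax = -2·Demand - 2·Cost - Price  [with Demand=-3, Cost=-1, Price=0]  = 8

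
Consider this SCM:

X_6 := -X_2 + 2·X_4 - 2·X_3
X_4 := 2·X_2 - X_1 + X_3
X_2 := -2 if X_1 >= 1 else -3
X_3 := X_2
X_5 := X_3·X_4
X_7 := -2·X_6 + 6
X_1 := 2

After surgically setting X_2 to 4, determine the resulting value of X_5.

do(X_2=4) replaces the equation X_2 := -2 if X_1 >= 1 else -3 with the constant X_2 = 4.
X_3 = X_2  [with X_2=4]  = 4
X_4 = 2·X_2 - X_1 + X_3  [with X_2=4, X_1=2, X_3=4]  = 10
X_5 = X_3·X_4  [with X_3=4, X_4=10]  = 40

40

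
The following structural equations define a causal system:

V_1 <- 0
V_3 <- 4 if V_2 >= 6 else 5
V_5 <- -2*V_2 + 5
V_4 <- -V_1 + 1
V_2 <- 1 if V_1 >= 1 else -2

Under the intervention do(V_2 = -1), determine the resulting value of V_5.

7

do(V_2=-1) replaces the equation V_2 <- 1 if V_1 >= 1 else -2 with the constant V_2 = -1.
V_5 = -2*V_2 + 5  [with V_2=-1]  = 7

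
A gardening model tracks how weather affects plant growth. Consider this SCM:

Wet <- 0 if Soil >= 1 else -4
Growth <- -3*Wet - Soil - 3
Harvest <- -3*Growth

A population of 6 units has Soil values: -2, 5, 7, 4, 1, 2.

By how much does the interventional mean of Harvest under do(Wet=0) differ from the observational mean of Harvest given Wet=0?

The intervention sets Wet=0 in all 6 units regardless of Soil. Recomputing Harvest per unit gives 3, 24, 30, 21, 12, 15; average 17.5.
E[Harvest|Wet=0] averages over only the 5 units with Wet=0 (Soil = 5, 7, 4, 1, 2): Harvest = 24, 30, 21, 12, 15, mean 20.4.
Difference = 17.5 − 20.4 = -2.9.

-2.9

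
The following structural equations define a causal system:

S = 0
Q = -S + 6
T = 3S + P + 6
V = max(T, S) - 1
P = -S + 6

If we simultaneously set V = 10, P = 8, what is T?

14

Setting V = 10, P = 8 by intervention discards those variables' equations.
T = 3S + P + 6  [with S=0, P=8]  = 14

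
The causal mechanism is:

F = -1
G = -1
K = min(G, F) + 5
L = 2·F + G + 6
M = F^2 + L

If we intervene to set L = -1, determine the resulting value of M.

Intervening sets L = -1 and removes its equation (L = 2·F + G + 6).
M = F^2 + L  [with F=-1, L=-1]  = 0

0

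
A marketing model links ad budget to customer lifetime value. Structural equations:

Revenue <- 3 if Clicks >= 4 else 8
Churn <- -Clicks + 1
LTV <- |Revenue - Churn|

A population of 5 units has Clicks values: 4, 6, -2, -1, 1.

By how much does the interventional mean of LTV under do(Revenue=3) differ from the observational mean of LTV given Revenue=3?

do(Revenue=3) breaks Revenue's dependence on Clicks. With Revenue=3 fixed, LTV across the units is 6, 8, 0, 1, 3, mean 3.6.
Observing Revenue=3 restricts to units where Revenue's equation naturally yields 3: Clicks ∈ {4, 6}. In that subpopulation LTV = 6, 8, mean 7.
Difference = 3.6 − 7 = -3.4.

-3.4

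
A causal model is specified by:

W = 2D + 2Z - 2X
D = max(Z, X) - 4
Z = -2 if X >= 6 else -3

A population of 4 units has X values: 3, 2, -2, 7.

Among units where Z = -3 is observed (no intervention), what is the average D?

Observing Z=-3 restricts to units where Z's equation naturally yields -3: X ∈ {3, 2, -2}. In that subpopulation D = -1, -2, -6, mean -3.

-3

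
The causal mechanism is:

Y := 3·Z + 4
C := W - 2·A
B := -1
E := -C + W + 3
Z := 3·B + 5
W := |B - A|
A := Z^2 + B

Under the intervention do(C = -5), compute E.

Intervening sets C = -5 and removes its equation (C := W - 2·A).
Z = 3·B + 5  [with B=-1]  = 2
A = Z^2 + B  [with Z=2, B=-1]  = 3
W = |B - A|  [with B=-1, A=3]  = 4
E = -C + W + 3  [with C=-5, W=4]  = 12

12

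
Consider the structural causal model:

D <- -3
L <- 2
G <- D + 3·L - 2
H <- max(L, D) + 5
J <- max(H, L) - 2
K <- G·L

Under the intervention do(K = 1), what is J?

5

do(K=1) replaces the equation K <- G·L with the constant K = 1.
Since J is not a descendant of the intervened variable, it is unaffected.
H = max(L, D) + 5  [with L=2, D=-3]  = 7
J = max(H, L) - 2  [with H=7, L=2]  = 5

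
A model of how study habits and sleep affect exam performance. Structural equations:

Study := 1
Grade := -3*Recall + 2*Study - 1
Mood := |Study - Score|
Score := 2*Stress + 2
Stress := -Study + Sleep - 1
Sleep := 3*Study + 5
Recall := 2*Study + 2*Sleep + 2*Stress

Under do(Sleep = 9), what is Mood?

do(Sleep=9) replaces the equation Sleep := 3*Study + 5 with the constant Sleep = 9.
Stress = -Study + Sleep - 1  [with Study=1, Sleep=9]  = 7
Score = 2*Stress + 2  [with Stress=7]  = 16
Mood = |Study - Score|  [with Study=1, Score=16]  = 15

15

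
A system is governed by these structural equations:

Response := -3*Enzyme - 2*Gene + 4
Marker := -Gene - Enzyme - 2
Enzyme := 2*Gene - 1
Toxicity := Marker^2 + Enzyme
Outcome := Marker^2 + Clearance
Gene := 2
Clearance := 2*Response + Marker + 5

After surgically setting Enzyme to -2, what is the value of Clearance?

15

Under do(Enzyme=-2), the mechanism Enzyme := 2*Gene - 1 is discarded; Enzyme is fixed at -2.
Marker = -Gene - Enzyme - 2  [with Gene=2, Enzyme=-2]  = -2
Response = -3*Enzyme - 2*Gene + 4  [with Enzyme=-2, Gene=2]  = 6
Clearance = 2*Response + Marker + 5  [with Response=6, Marker=-2]  = 15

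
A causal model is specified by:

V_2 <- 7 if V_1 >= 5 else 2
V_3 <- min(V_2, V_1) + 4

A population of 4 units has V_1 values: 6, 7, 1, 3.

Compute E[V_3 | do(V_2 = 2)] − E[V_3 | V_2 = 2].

Every unit gets V_2=2 under the intervention. V_3 values become 6, 6, 5, 6; E[V_3|do(V_2=2)] = 5.75.
Conditioning on V_2=2 selects the 2 unit(s) with V_1 ∈ {1, 3}. Their V_3 values: 5, 6. Mean = 5.5.
Difference = 5.75 − 5.5 = 0.25.

0.25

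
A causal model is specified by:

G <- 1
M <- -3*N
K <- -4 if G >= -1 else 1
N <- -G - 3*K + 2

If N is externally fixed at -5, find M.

15

The intervention breaks the incoming arrows to N: N <- -G - 3*K + 2 no longer applies, and N = -5.
M = -3*N  [with N=-5]  = 15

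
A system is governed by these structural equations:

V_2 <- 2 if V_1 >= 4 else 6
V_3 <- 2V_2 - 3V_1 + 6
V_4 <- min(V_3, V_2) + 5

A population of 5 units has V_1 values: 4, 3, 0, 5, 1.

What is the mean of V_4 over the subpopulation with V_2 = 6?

Conditioning on V_2=6 selects the 3 unit(s) with V_1 ∈ {3, 0, 1}. Their V_4 values: 11, 11, 11. Mean = 11.

11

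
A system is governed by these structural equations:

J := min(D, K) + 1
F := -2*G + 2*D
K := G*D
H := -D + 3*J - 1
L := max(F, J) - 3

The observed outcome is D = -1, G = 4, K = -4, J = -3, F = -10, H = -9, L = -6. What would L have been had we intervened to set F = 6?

3

Under do(F=6), the mechanism F := -2*G + 2*D is discarded; F is fixed at 6.
K = G*D  [with G=4, D=-1]  = -4
J = min(D, K) + 1  [with D=-1, K=-4]  = -3
L = max(F, J) - 3  [with F=6, J=-3]  = 3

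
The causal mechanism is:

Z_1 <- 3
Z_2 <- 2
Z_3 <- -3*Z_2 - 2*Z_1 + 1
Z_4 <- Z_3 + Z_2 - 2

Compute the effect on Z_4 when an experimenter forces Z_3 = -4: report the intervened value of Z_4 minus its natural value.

7

The intervention breaks the incoming arrows to Z_3: Z_3 <- -3*Z_2 - 2*Z_1 + 1 no longer applies, and Z_3 = -4.
Z_4 = Z_3 + Z_2 - 2  [with Z_3=-4, Z_2=2]  = -4
Without intervention: Z_3 = -3*Z_2 - 2*Z_1 + 1  [with Z_2=2, Z_1=3]  = -11; Z_4 = Z_3 + Z_2 - 2  [with Z_3=-11, Z_2=2]  = -11.
Change = -4 − (-11) = 7.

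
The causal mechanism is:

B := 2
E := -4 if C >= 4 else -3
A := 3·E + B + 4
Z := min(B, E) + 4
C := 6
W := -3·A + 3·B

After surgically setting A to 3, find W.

-3

The intervention breaks the incoming arrows to A: A := 3·E + B + 4 no longer applies, and A = 3.
W = -3·A + 3·B  [with A=3, B=2]  = -3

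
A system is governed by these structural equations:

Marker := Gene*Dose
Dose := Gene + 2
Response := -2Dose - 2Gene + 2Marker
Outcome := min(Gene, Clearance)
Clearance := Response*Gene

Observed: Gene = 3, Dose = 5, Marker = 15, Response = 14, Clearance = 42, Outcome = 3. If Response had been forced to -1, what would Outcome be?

Under do(Response=-1), the mechanism Response := -2Dose - 2Gene + 2Marker is discarded; Response is fixed at -1.
Clearance = Response*Gene  [with Response=-1, Gene=3]  = -3
Outcome = min(Gene, Clearance)  [with Gene=3, Clearance=-3]  = -3

-3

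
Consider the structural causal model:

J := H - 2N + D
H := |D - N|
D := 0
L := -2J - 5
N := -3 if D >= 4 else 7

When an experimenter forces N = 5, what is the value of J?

-5

Under do(N=5), the mechanism N := -3 if D >= 4 else 7 is discarded; N is fixed at 5.
H = |D - N|  [with D=0, N=5]  = 5
J = H - 2N + D  [with H=5, N=5, D=0]  = -5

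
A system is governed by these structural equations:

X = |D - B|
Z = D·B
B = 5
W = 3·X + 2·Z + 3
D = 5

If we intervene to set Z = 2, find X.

The intervention breaks the incoming arrows to Z: Z = D·B no longer applies, and Z = 2.
X is not downstream of the intervention, so its value is determined by the original equations.
X = |D - B|  [with D=5, B=5]  = 0

0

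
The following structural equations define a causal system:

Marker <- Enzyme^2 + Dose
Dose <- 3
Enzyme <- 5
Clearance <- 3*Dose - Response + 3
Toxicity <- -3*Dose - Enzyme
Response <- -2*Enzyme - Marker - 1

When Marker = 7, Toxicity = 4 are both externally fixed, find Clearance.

30

Setting Marker = 7, Toxicity = 4 by intervention discards those variables' equations.
Response = -2*Enzyme - Marker - 1  [with Enzyme=5, Marker=7]  = -18
Clearance = 3*Dose - Response + 3  [with Dose=3, Response=-18]  = 30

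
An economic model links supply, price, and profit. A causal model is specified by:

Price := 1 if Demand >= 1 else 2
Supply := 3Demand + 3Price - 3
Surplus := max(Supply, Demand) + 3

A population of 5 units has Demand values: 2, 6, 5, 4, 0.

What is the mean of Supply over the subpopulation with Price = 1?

Observing Price=1 restricts to units where Price's equation naturally yields 1: Demand ∈ {2, 6, 5, 4}. In that subpopulation Supply = 6, 18, 15, 12, mean 12.75.

12.75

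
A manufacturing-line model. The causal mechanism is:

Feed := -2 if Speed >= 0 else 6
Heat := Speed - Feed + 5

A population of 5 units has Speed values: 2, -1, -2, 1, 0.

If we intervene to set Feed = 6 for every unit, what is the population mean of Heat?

-1

do(Feed=6) breaks Feed's dependence on Speed. With Feed=6 fixed, Heat across the units is 1, -2, -3, 0, -1, mean -1.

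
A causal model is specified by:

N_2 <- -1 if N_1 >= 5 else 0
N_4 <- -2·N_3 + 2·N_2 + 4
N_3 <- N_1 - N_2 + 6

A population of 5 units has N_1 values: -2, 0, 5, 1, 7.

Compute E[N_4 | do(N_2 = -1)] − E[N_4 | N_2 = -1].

7.6

do(N_2=-1) breaks N_2's dependence on N_1. With N_2=-1 fixed, N_4 across the units is -8, -12, -22, -14, -26, mean -16.4.
Conditioning on N_2=-1 selects the 2 unit(s) with N_1 ∈ {5, 7}. Their N_4 values: -22, -26. Mean = -24.
Difference = -16.4 − (-24) = 7.6.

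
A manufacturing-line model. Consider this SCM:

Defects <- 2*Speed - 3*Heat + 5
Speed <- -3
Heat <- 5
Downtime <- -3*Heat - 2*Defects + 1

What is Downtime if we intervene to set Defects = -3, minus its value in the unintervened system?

The intervention breaks the incoming arrows to Defects: Defects <- 2*Speed - 3*Heat + 5 no longer applies, and Defects = -3.
Downtime = -3*Heat - 2*Defects + 1  [with Heat=5, Defects=-3]  = -8
Without intervention: Defects = 2*Speed - 3*Heat + 5  [with Speed=-3, Heat=5]  = -16; Downtime = -3*Heat - 2*Defects + 1  [with Heat=5, Defects=-16]  = 18.
Change = -8 − 18 = -26.

-26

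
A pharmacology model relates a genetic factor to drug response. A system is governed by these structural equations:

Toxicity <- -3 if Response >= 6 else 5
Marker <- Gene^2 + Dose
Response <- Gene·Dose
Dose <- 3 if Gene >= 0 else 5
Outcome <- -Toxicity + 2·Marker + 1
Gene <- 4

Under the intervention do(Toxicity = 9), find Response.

12

The intervention breaks the incoming arrows to Toxicity: Toxicity <- -3 if Response >= 6 else 5 no longer applies, and Toxicity = 9.
Since Response is not a descendant of the intervened variable, it is unaffected.
Dose = 3 if Gene >= 0 else 5  [with Gene=4]  = 3
Response = Gene·Dose  [with Gene=4, Dose=3]  = 12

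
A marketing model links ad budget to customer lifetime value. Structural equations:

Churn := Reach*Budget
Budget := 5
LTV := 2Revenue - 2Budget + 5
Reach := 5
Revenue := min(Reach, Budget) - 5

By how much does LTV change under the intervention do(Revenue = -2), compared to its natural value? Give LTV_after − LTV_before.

-4

Intervening sets Revenue = -2 and removes its equation (Revenue := min(Reach, Budget) - 5).
LTV = 2Revenue - 2Budget + 5  [with Revenue=-2, Budget=5]  = -9
Without intervention: Revenue = min(Reach, Budget) - 5  [with Reach=5, Budget=5]  = 0; LTV = 2Revenue - 2Budget + 5  [with Revenue=0, Budget=5]  = -5.
Change = -9 − (-5) = -4.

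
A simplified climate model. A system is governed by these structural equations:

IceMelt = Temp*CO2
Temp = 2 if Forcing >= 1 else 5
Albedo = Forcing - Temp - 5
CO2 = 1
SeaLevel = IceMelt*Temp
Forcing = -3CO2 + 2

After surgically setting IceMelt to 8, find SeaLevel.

40

Under do(IceMelt=8), the mechanism IceMelt = Temp*CO2 is discarded; IceMelt is fixed at 8.
Forcing = -3CO2 + 2  [with CO2=1]  = -1
Temp = 2 if Forcing >= 1 else 5  [with Forcing=-1]  = 5
SeaLevel = IceMelt*Temp  [with IceMelt=8, Temp=5]  = 40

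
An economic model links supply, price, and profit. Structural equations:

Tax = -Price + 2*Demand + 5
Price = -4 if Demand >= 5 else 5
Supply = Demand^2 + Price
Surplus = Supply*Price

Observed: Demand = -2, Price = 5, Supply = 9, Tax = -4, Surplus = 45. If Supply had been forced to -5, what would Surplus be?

do(Supply=-5) replaces the equation Supply = Demand^2 + Price with the constant Supply = -5.
Price = -4 if Demand >= 5 else 5  [with Demand=-2]  = 5
Surplus = Supply*Price  [with Supply=-5, Price=5]  = -25

-25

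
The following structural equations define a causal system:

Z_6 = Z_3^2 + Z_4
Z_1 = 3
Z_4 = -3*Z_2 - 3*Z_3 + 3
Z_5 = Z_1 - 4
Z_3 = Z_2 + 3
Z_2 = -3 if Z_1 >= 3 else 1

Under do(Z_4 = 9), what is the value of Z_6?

9

Under do(Z_4=9), the mechanism Z_4 = -3*Z_2 - 3*Z_3 + 3 is discarded; Z_4 is fixed at 9.
Z_2 = -3 if Z_1 >= 3 else 1  [with Z_1=3]  = -3
Z_3 = Z_2 + 3  [with Z_2=-3]  = 0
Z_6 = Z_3^2 + Z_4  [with Z_3=0, Z_4=9]  = 9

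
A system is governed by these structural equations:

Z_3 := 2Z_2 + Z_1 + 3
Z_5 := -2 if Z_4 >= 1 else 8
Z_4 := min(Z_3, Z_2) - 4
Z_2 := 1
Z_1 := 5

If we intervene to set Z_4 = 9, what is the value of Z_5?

-2

Intervening sets Z_4 = 9 and removes its equation (Z_4 := min(Z_3, Z_2) - 4).
Z_5 = -2 if Z_4 >= 1 else 8  [with Z_4=9]  = -2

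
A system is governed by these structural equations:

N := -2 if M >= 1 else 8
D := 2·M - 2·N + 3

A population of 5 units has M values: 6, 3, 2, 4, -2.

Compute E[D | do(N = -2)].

do(N=-2) breaks N's dependence on M. With N=-2 fixed, D across the units is 19, 13, 11, 15, 3, mean 12.2.

12.2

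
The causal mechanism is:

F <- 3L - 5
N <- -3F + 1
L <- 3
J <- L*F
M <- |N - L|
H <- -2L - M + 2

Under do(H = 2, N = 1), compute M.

2

Under do(H = 2, N = 1), each intervened variable's structural equation is replaced by its fixed value.
M = |N - L|  [with N=1, L=3]  = 2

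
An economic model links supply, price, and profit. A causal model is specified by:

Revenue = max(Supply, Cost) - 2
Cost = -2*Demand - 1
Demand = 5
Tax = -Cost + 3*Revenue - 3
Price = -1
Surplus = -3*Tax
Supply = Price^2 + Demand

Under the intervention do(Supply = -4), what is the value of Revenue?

do(Supply=-4) replaces the equation Supply = Price^2 + Demand with the constant Supply = -4.
Cost = -2*Demand - 1  [with Demand=5]  = -11
Revenue = max(Supply, Cost) - 2  [with Supply=-4, Cost=-11]  = -6

-6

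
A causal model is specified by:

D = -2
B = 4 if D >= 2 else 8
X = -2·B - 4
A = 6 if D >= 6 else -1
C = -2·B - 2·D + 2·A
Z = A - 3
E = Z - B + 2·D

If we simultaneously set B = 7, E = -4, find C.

-12

Setting B = 7, E = -4 by intervention discards those variables' equations.
A = 6 if D >= 6 else -1  [with D=-2]  = -1
C = -2·B - 2·D + 2·A  [with B=7, D=-2, A=-1]  = -12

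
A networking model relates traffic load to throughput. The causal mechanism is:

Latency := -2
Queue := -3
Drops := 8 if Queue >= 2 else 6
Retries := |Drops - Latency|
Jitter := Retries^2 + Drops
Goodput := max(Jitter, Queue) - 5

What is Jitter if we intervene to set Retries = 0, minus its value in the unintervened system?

Intervening sets Retries = 0 and removes its equation (Retries := |Drops - Latency|).
Drops = 8 if Queue >= 2 else 6  [with Queue=-3]  = 6
Jitter = Retries^2 + Drops  [with Retries=0, Drops=6]  = 6
Without intervention: Drops = 8 if Queue >= 2 else 6  [with Queue=-3]  = 6; Retries = |Drops - Latency|  [with Drops=6, Latency=-2]  = 8; Jitter = Retries^2 + Drops  [with Retries=8, Drops=6]  = 70.
Change = 6 − 70 = -64.

-64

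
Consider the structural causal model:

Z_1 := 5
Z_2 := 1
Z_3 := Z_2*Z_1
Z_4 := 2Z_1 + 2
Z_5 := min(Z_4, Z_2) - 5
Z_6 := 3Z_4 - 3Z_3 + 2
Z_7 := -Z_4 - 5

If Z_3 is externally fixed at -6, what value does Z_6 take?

56

The intervention breaks the incoming arrows to Z_3: Z_3 := Z_2*Z_1 no longer applies, and Z_3 = -6.
Z_4 = 2Z_1 + 2  [with Z_1=5]  = 12
Z_6 = 3Z_4 - 3Z_3 + 2  [with Z_4=12, Z_3=-6]  = 56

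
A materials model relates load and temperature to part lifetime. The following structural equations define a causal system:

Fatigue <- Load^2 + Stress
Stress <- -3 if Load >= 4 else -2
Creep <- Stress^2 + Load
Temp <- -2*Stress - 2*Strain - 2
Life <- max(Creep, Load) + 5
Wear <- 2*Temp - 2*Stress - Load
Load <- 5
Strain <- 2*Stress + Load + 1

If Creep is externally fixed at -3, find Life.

do(Creep=-3) replaces the equation Creep <- Stress^2 + Load with the constant Creep = -3.
Life = max(Creep, Load) + 5  [with Creep=-3, Load=5]  = 10

10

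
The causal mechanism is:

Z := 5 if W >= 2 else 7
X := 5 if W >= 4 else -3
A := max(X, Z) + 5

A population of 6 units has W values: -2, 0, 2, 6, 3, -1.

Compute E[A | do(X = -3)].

11

Under do(X=-3), X's equation is replaced by X=-3 for every unit. Per-unit A: 12, 12, 10, 10, 10, 12. Mean = 11.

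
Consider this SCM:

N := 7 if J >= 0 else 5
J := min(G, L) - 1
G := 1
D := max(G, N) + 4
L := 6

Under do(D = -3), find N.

7

The intervention breaks the incoming arrows to D: D := max(G, N) + 4 no longer applies, and D = -3.
Since N is not a descendant of the intervened variable, it is unaffected.
J = min(G, L) - 1  [with G=1, L=6]  = 0
N = 7 if J >= 0 else 5  [with J=0]  = 7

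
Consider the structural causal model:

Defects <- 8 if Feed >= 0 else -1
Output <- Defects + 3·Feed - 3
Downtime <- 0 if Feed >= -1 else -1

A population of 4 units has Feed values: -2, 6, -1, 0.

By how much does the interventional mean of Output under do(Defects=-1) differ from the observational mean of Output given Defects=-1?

Under do(Defects=-1), Defects's equation is replaced by Defects=-1 for every unit. Per-unit Output: -10, 14, -7, -4. Mean = -1.75.
E[Output|Defects=-1] averages over only the 2 units with Defects=-1 (Feed = -2, -1): Output = -10, -7, mean -8.5.
Difference = -1.75 − (-8.5) = 6.75.

6.75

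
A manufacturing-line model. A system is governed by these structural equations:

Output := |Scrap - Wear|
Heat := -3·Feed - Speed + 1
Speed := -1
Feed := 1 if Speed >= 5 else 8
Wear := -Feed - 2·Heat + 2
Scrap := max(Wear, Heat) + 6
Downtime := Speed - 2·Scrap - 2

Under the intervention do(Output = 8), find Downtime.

Intervening sets Output = 8 and removes its equation (Output := |Scrap - Wear|).
No directed path runs from Output to Downtime, so Downtime keeps its natural value.
Feed = 1 if Speed >= 5 else 8  [with Speed=-1]  = 8
Heat = -3·Feed - Speed + 1  [with Feed=8, Speed=-1]  = -22
Wear = -Feed - 2·Heat + 2  [with Feed=8, Heat=-22]  = 38
Scrap = max(Wear, Heat) + 6  [with Wear=38, Heat=-22]  = 44
Downtime = Speed - 2·Scrap - 2  [with Speed=-1, Scrap=44]  = -91

-91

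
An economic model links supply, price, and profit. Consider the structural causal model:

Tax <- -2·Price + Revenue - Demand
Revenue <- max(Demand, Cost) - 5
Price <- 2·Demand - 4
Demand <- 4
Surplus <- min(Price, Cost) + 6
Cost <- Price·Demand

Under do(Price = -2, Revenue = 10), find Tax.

10

Setting Price = -2, Revenue = 10 by intervention discards those variables' equations.
Tax = -2·Price + Revenue - Demand  [with Price=-2, Revenue=10, Demand=4]  = 10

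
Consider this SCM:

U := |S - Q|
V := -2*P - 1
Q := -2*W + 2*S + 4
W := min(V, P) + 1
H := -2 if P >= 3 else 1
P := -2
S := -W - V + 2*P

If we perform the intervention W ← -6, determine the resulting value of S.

The intervention breaks the incoming arrows to W: W := min(V, P) + 1 no longer applies, and W = -6.
V = -2*P - 1  [with P=-2]  = 3
S = -W - V + 2*P  [with W=-6, V=3, P=-2]  = -1

-1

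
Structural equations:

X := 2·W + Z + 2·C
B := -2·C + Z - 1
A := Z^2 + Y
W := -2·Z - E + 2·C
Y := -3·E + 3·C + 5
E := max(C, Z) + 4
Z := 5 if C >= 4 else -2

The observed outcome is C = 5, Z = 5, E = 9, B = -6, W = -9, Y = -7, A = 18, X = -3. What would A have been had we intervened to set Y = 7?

32

Intervening sets Y = 7 and removes its equation (Y := -3·E + 3·C + 5).
Z = 5 if C >= 4 else -2  [with C=5]  = 5
A = Z^2 + Y  [with Z=5, Y=7]  = 32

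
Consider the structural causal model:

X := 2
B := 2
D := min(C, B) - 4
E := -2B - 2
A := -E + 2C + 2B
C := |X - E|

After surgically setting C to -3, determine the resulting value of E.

-6

Under do(C=-3), the mechanism C := |X - E| is discarded; C is fixed at -3.
Since E is not a descendant of the intervened variable, it is unaffected.
E = -2B - 2  [with B=2]  = -6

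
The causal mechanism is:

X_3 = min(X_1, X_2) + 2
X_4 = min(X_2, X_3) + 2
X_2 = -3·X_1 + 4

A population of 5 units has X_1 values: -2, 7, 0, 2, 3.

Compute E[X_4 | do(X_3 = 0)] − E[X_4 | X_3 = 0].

do(X_3=0) breaks X_3's dependence on X_1. With X_3=0 fixed, X_4 across the units is 2, -15, 2, 0, -3, mean -2.8.
E[X_4|X_3=0] averages over only the 2 units with X_3=0 (X_1 = -2, 2): X_4 = 2, 0, mean 1.
Difference = -2.8 − 1 = -3.8.

-3.8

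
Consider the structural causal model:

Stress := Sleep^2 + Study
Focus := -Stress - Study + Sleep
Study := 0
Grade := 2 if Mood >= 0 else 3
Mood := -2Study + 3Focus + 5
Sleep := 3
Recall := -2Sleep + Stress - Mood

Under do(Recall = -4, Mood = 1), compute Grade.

2

Setting Recall = -4, Mood = 1 by intervention discards those variables' equations.
Grade = 2 if Mood >= 0 else 3  [with Mood=1]  = 2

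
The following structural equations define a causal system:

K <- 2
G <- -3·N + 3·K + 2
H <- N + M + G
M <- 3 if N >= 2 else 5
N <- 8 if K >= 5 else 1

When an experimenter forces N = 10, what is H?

do(N=10) replaces the equation N <- 8 if K >= 5 else 1 with the constant N = 10.
M = 3 if N >= 2 else 5  [with N=10]  = 3
G = -3·N + 3·K + 2  [with N=10, K=2]  = -22
H = N + M + G  [with N=10, M=3, G=-22]  = -9

-9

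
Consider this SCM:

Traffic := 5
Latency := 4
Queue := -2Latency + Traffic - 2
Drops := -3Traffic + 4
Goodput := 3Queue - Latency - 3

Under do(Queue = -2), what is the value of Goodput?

-13

do(Queue=-2) replaces the equation Queue := -2Latency + Traffic - 2 with the constant Queue = -2.
Goodput = 3Queue - Latency - 3  [with Queue=-2, Latency=4]  = -13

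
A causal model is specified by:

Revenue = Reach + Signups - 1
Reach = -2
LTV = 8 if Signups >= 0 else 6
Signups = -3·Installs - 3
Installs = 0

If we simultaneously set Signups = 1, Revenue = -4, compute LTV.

8

Setting Signups = 1, Revenue = -4 by intervention discards those variables' equations.
LTV = 8 if Signups >= 0 else 6  [with Signups=1]  = 8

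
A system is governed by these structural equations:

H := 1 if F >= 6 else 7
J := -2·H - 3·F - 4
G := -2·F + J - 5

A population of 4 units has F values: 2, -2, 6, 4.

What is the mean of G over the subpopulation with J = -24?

Conditioning on J=-24 selects the 2 unit(s) with F ∈ {2, 6}. Their G values: -33, -41. Mean = -37.

-37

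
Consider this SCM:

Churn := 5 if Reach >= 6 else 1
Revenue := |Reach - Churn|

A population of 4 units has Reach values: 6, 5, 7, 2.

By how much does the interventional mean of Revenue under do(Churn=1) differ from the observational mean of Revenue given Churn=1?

1.5

Every unit gets Churn=1 under the intervention. Revenue values become 5, 4, 6, 1; E[Revenue|do(Churn=1)] = 4.
E[Revenue|Churn=1] averages over only the 2 units with Churn=1 (Reach = 5, 2): Revenue = 4, 1, mean 2.5.
Difference = 4 − 2.5 = 1.5.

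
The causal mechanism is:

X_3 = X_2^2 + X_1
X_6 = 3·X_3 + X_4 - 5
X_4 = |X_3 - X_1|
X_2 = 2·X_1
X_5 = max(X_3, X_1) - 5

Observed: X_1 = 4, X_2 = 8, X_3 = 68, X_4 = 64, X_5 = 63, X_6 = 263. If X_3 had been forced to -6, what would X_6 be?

The intervention breaks the incoming arrows to X_3: X_3 = X_2^2 + X_1 no longer applies, and X_3 = -6.
X_4 = |X_3 - X_1|  [with X_3=-6, X_1=4]  = 10
X_6 = 3·X_3 + X_4 - 5  [with X_3=-6, X_4=10]  = -13

-13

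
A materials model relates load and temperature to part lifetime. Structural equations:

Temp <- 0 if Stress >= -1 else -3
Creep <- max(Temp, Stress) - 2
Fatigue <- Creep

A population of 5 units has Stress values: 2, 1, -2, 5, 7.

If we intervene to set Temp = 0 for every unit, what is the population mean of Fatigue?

The intervention sets Temp=0 in all 5 units regardless of Stress. Recomputing Fatigue per unit gives 0, -1, -2, 3, 5; average 1.

1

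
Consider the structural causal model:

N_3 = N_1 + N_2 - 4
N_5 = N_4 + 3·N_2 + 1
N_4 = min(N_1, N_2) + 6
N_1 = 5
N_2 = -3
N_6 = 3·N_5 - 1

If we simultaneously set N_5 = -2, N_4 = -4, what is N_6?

Setting N_5 = -2, N_4 = -4 by intervention discards those variables' equations.
N_6 = 3·N_5 - 1  [with N_5=-2]  = -7

-7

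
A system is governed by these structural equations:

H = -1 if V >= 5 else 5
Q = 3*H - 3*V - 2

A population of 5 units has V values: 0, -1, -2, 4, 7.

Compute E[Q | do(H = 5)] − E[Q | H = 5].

-4.05

Every unit gets H=5 under the intervention. Q values become 13, 16, 19, 1, -8; E[Q|do(H=5)] = 8.2.
Conditioning on H=5 selects the 4 unit(s) with V ∈ {0, -1, -2, 4}. Their Q values: 13, 16, 19, 1. Mean = 12.25.
Difference = 8.2 − 12.25 = -4.05.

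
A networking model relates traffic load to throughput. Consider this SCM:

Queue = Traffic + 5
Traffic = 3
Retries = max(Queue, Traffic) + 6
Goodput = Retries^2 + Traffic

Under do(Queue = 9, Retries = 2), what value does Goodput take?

Setting Queue = 9, Retries = 2 by intervention discards those variables' equations.
Goodput = Retries^2 + Traffic  [with Retries=2, Traffic=3]  = 7

7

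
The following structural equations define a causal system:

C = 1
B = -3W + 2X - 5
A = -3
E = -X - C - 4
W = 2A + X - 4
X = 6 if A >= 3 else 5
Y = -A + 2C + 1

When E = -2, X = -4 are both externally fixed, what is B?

29

Setting E = -2, X = -4 by intervention discards those variables' equations.
W = 2A + X - 4  [with A=-3, X=-4]  = -14
B = -3W + 2X - 5  [with W=-14, X=-4]  = 29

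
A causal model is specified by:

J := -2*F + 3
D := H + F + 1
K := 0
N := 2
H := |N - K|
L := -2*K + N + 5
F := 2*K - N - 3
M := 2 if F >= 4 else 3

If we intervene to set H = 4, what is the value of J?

Intervening sets H = 4 and removes its equation (H := |N - K|).
No directed path runs from H to J, so J keeps its natural value.
F = 2*K - N - 3  [with K=0, N=2]  = -5
J = -2*F + 3  [with F=-5]  = 13

13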